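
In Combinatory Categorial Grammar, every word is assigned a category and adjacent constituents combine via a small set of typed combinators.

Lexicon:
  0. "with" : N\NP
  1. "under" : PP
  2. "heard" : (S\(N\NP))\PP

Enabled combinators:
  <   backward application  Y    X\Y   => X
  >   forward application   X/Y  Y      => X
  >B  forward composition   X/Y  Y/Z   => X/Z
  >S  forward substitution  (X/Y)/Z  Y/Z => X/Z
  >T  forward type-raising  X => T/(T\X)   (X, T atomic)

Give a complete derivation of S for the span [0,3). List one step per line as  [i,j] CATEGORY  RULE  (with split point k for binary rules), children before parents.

[0,3] S   <
  [0,1] "with" : N\NP
  [1,3] S\(N\NP)   <
    [1,2] "under" : PP
    [2,3] "heard" : (S\(N\NP))\PP

[0,1] N\NP  lex  "with"
[1,2] PP  lex  "under"
[2,3] (S\(N\NP))\PP  lex  "heard"
[1,3] S\(N\NP)  <  k=2
[0,3] S  <  k=1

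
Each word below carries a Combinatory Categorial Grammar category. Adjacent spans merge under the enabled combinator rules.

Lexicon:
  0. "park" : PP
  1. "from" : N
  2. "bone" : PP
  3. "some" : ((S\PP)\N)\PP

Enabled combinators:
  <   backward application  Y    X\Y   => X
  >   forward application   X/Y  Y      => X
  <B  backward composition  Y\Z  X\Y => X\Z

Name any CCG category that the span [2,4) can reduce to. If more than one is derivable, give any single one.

[0,4] S   <
  [0,1] "park" : PP
  [1,4] S\PP   <
    [1,2] "from" : N
    [2,4] (S\PP)\N   <
      [2,3] "bone" : PP
      [3,4] "some" : ((S\PP)\N)\PP

(S\PP)\N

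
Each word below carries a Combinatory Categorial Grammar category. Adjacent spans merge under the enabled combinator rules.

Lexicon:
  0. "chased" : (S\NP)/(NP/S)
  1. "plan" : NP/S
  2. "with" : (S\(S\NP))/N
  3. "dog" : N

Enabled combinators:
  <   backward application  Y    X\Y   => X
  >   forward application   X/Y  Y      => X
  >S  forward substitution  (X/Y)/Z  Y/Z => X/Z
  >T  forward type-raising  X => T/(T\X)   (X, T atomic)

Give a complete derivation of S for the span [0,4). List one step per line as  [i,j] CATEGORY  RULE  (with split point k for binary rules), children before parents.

[0,1] (S\NP)/(NP/S)  lex  "chased"
[1,2] NP/S  lex  "plan"
[0,2] S\NP  >  k=1
[2,3] (S\(S\NP))/N  lex  "with"
[3,4] N  lex  "dog"
[2,4] S\(S\NP)  >  k=3
[0,4] S  <  k=2

[0,4] S   <
  [0,2] S\NP   >
    [0,1] "chased" : (S\NP)/(NP/S)
    [1,2] "plan" : NP/S
  [2,4] S\(S\NP)   >
    [2,3] "with" : (S\(S\NP))/N
    [3,4] "dog" : N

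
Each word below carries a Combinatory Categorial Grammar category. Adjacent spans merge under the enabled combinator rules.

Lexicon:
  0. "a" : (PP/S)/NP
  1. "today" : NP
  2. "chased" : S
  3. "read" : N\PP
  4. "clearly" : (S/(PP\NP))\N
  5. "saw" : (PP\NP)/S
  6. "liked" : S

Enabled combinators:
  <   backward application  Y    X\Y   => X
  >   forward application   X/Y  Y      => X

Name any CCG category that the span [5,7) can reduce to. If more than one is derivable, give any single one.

[0,7] S   >
  [0,5] S/(PP\NP)   <
    [0,4] N   <
      [0,3] PP   >
        [0,2] PP/S   >
          [0,1] "a" : (PP/S)/NP
          [1,2] "today" : NP
        [2,3] "chased" : S
      [3,4] "read" : N\PP
    [4,5] "clearly" : (S/(PP\NP))\N
  [5,7] PP\NP   >
    [5,6] "saw" : (PP\NP)/S
    [6,7] "liked" : S

PP\NP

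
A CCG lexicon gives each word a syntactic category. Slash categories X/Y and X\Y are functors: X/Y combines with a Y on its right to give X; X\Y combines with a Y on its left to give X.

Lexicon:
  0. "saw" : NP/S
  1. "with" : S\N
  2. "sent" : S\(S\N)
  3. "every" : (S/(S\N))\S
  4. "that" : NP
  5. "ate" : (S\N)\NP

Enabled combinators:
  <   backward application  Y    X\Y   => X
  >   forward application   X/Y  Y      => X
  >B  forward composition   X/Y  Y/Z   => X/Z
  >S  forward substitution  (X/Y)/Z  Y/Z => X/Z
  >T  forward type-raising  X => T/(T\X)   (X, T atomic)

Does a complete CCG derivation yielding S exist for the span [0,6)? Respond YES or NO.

NO

NP/S S\N S\(S\N) (S/(S\N))\S NP (S\N)\NP
CKY chart[0,6] = {N/(N\NP), NP, NP/(NP\NP), NP/(S\S), PP/(PP\NP), S/(S\NP)}; S ∉ chart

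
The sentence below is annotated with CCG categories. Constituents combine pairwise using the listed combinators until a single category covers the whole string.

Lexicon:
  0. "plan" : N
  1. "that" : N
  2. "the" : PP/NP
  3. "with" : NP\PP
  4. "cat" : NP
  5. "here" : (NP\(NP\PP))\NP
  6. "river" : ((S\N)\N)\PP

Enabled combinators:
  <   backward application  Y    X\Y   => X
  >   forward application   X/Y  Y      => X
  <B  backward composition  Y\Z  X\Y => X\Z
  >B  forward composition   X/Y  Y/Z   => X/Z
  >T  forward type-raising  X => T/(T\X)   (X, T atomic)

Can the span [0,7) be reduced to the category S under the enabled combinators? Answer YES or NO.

[0,7] S   >
  [0,1] S/(S\N)   >T
    [0,1] "plan" : N
  [1,7] S\N   <
    [1,2] "that" : N
    [2,7] (S\N)\N   <
      [2,6] PP   >
        [2,3] "the" : PP/NP
        [3,6] NP   <
          [3,4] "with" : NP\PP
          [4,6] NP\(NP\PP)   <
            [4,5] "cat" : NP
            [5,6] "here" : (NP\(NP\PP))\NP
      [6,7] "river" : ((S\N)\N)\PP

YES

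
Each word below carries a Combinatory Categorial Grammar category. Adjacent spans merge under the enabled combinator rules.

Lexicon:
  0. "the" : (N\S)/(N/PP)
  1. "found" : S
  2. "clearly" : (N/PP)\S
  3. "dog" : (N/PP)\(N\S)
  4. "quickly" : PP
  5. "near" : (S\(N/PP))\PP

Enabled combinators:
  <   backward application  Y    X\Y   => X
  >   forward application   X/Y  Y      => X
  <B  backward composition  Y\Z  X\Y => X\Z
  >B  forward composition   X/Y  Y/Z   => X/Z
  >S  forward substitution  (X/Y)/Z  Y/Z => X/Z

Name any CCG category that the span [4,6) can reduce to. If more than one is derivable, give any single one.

[0,6] S   <
  [0,4] N/PP   <
    [0,3] N\S   >
      [0,1] "the" : (N\S)/(N/PP)
      [1,3] N/PP   <
        [1,2] "found" : S
        [2,3] "clearly" : (N/PP)\S
    [3,4] "dog" : (N/PP)\(N\S)
  [4,6] S\(N/PP)   <
    [4,5] "quickly" : PP
    [5,6] "near" : (S\(N/PP))\PP

S\(N/PP)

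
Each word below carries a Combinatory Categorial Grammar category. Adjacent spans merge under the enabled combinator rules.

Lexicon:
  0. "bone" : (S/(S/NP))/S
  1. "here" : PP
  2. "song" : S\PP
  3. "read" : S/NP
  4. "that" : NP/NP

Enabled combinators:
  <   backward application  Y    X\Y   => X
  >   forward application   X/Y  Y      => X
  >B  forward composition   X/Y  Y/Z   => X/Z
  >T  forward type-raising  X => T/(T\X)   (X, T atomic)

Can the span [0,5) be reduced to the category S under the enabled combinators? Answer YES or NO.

[0,5] S   >
  [0,3] S/(S/NP)   >
    [0,1] "bone" : (S/(S/NP))/S
    [1,3] S   <
      [1,2] "here" : PP
      [2,3] "song" : S\PP
  [3,5] S/NP   >B
    [3,4] "read" : S/NP
    [4,5] "that" : NP/NP

YES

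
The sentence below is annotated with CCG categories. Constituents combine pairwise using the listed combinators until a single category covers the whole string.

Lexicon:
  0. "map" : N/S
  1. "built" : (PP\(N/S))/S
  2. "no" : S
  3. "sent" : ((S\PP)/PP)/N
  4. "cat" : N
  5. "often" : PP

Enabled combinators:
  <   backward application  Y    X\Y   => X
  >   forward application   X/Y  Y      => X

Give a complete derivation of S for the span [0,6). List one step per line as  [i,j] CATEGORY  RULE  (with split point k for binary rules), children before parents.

[0,6] S   <
  [0,3] PP   <
    [0,1] "map" : N/S
    [1,3] PP\(N/S)   >
      [1,2] "built" : (PP\(N/S))/S
      [2,3] "no" : S
  [3,6] S\PP   >
    [3,5] (S\PP)/PP   >
      [3,4] "sent" : ((S\PP)/PP)/N
      [4,5] "cat" : N
    [5,6] "often" : PP

[0,1] N/S  lex  "map"
[1,2] (PP\(N/S))/S  lex  "built"
[2,3] S  lex  "no"
[1,3] PP\(N/S)  >  k=2
[0,3] PP  <  k=1
[3,4] ((S\PP)/PP)/N  lex  "sent"
[4,5] N  lex  "cat"
[3,5] (S\PP)/PP  >  k=4
[5,6] PP  lex  "often"
[3,6] S\PP  >  k=5
[0,6] S  <  k=3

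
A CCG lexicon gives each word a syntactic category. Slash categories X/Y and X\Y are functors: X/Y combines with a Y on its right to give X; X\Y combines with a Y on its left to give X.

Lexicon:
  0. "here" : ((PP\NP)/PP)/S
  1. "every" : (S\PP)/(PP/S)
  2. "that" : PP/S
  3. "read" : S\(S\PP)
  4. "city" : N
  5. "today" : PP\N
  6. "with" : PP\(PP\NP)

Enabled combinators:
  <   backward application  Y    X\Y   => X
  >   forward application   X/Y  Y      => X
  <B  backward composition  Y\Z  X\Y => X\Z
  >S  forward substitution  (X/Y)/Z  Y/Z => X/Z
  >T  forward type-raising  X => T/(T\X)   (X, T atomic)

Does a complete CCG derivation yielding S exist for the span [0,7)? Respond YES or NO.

NO

((PP\NP)/PP)/S (S\PP)/(PP/S) PP/S S\(S\PP) N PP\N PP\(PP\NP)
CKY chart[0,7] = {N/(N\PP), NP/(NP\PP), PP, PP/(PP\PP), S/(S\PP)}; S ∉ chart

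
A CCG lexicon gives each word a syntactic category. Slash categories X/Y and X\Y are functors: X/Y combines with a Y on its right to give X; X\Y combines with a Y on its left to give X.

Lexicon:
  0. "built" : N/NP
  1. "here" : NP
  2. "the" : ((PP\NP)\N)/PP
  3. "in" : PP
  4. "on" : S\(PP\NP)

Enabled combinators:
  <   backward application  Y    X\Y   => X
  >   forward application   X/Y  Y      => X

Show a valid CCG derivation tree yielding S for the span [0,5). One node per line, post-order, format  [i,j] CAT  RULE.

[0,5] S   <
  [0,4] PP\NP   <
    [0,2] N   >
      [0,1] "built" : N/NP
      [1,2] "here" : NP
    [2,4] (PP\NP)\N   >
      [2,3] "the" : ((PP\NP)\N)/PP
      [3,4] "in" : PP
  [4,5] "on" : S\(PP\NP)

[0,1] N/NP  lex  "built"
[1,2] NP  lex  "here"
[0,2] N  >  k=1
[2,3] ((PP\NP)\N)/PP  lex  "the"
[3,4] PP  lex  "in"
[2,4] (PP\NP)\N  >  k=3
[0,4] PP\NP  <  k=2
[4,5] S\(PP\NP)  lex  "on"
[0,5] S  <  k=4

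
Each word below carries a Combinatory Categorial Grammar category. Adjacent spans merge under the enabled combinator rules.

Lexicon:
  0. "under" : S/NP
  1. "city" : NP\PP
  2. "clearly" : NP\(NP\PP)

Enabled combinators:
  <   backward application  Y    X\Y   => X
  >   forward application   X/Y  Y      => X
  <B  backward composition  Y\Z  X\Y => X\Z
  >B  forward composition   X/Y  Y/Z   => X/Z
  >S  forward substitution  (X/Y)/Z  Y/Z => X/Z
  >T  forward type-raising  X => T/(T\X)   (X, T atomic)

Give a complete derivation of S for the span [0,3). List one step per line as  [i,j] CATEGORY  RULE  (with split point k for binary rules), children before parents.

[0,3] S   >
  [0,1] "under" : S/NP
  [1,3] NP   <
    [1,2] "city" : NP\PP
    [2,3] "clearly" : NP\(NP\PP)

[0,1] S/NP  lex  "under"
[1,2] NP\PP  lex  "city"
[2,3] NP\(NP\PP)  lex  "clearly"
[1,3] NP  <  k=2
[0,3] S  >  k=1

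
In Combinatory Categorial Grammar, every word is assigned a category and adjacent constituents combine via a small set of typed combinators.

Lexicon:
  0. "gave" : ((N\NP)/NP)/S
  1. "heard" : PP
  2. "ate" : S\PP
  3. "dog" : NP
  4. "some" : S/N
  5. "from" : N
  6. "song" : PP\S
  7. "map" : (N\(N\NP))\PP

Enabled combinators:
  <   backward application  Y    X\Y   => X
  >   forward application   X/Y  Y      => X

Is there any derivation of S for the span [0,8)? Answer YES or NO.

NO

((N\NP)/NP)/S PP S\PP NP S/N N PP\S (N\(N\NP))\PP
CKY chart[0,8] = {N}; S ∉ chart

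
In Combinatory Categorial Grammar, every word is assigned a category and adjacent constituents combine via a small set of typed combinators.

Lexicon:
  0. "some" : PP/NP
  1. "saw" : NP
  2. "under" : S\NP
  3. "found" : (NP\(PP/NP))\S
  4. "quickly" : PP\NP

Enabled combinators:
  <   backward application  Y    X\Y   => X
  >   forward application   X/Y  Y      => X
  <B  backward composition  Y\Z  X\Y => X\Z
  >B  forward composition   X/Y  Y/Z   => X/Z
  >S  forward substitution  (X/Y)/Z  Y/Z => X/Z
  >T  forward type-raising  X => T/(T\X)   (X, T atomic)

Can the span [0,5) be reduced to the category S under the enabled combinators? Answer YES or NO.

NO

PP/NP NP S\NP (NP\(PP/NP))\S PP\NP
CKY chart[0,5] = {N/(N\PP), NP/(NP\PP), PP, PP/(PP\PP), S/(S\PP)}; S ∉ chart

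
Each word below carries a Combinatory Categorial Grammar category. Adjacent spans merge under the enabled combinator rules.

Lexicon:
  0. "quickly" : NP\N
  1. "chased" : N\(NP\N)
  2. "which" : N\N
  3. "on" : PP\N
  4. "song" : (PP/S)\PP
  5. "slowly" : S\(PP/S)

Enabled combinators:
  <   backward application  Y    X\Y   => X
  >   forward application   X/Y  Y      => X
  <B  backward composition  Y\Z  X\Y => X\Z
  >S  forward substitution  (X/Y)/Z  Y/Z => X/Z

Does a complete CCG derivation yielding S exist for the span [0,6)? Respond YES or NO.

YES

[0,6] S   <
  [0,4] PP   <
    [0,2] N   <
      [0,1] "quickly" : NP\N
      [1,2] "chased" : N\(NP\N)
    [2,4] PP\N   <B
      [2,3] "which" : N\N
      [3,4] "on" : PP\N
  [4,6] S\PP   <B
    [4,5] "song" : (PP/S)\PP
    [5,6] "slowly" : S\(PP/S)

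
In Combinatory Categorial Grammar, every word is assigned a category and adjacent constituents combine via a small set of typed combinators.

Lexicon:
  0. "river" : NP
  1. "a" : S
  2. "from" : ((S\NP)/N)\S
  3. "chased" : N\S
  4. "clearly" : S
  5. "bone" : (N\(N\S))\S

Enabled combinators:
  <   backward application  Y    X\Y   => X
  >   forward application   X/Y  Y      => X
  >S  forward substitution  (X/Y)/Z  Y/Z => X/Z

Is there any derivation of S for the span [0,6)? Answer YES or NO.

[0,6] S   <
  [0,1] "river" : NP
  [1,6] S\NP   >
    [1,3] (S\NP)/N   <
      [1,2] "a" : S
      [2,3] "from" : ((S\NP)/N)\S
    [3,6] N   <
      [3,4] "chased" : N\S
      [4,6] N\(N\S)   <
        [4,5] "clearly" : S
        [5,6] "bone" : (N\(N\S))\S

YES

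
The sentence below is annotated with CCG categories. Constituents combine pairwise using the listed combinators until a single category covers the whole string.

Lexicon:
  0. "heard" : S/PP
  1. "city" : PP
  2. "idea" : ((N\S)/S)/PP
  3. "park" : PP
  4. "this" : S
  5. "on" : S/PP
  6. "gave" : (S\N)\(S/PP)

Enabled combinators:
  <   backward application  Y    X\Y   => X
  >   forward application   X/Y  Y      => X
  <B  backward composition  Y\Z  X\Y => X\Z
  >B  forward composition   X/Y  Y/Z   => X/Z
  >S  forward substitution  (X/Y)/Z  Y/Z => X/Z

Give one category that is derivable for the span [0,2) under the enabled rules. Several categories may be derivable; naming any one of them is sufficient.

S

[0,7] S   <
  [0,5] N   <
    [0,2] S   >
      [0,1] "heard" : S/PP
      [1,2] "city" : PP
    [2,5] N\S   >
      [2,4] (N\S)/S   >
        [2,3] "idea" : ((N\S)/S)/PP
        [3,4] "park" : PP
      [4,5] "this" : S
  [5,7] S\N   <
    [5,6] "on" : S/PP
    [6,7] "gave" : (S\N)\(S/PP)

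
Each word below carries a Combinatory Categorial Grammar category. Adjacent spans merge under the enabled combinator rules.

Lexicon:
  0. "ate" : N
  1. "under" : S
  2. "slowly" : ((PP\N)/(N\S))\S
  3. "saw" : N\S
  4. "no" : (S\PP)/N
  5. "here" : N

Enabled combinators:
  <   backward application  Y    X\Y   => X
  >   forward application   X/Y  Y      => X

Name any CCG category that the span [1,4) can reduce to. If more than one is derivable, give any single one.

PP\N

[0,6] S   <
  [0,4] PP   <
    [0,1] "ate" : N
    [1,4] PP\N   >
      [1,3] (PP\N)/(N\S)   <
        [1,2] "under" : S
        [2,3] "slowly" : ((PP\N)/(N\S))\S
      [3,4] "saw" : N\S
  [4,6] S\PP   >
    [4,5] "no" : (S\PP)/N
    [5,6] "here" : N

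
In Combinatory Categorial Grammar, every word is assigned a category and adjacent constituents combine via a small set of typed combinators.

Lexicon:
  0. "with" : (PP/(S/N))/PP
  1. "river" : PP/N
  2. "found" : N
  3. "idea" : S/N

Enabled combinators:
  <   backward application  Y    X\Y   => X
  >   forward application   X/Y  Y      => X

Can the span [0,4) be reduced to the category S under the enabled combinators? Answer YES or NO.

NO

(PP/(S/N))/PP PP/N N S/N
CKY chart[0,4] = {PP}; S ∉ chart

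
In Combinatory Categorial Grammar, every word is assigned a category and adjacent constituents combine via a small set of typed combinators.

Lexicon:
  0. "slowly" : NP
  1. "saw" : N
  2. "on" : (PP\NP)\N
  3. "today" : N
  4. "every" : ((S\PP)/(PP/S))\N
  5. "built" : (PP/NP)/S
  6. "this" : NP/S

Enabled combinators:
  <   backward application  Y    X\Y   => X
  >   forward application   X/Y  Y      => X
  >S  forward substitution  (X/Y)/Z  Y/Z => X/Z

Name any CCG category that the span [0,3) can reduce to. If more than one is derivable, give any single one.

[0,7] S   <
  [0,3] PP   <
    [0,1] "slowly" : NP
    [1,3] PP\NP   <
      [1,2] "saw" : N
      [2,3] "on" : (PP\NP)\N
  [3,7] S\PP   >
    [3,5] (S\PP)/(PP/S)   <
      [3,4] "today" : N
      [4,5] "every" : ((S\PP)/(PP/S))\N
    [5,7] PP/S   >S
      [5,6] "built" : (PP/NP)/S
      [6,7] "this" : NP/S

PP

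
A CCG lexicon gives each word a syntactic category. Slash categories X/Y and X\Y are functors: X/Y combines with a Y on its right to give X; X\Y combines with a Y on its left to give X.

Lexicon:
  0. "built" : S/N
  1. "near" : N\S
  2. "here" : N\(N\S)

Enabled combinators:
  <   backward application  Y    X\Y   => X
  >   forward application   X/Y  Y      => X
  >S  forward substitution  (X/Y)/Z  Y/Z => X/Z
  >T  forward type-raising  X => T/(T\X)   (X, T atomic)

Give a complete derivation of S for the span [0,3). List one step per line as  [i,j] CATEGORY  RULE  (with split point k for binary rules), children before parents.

[0,3] S   >
  [0,1] "built" : S/N
  [1,3] N   <
    [1,2] "near" : N\S
    [2,3] "here" : N\(N\S)

[0,1] S/N  lex  "built"
[1,2] N\S  lex  "near"
[2,3] N\(N\S)  lex  "here"
[1,3] N  <  k=2
[0,3] S  >  k=1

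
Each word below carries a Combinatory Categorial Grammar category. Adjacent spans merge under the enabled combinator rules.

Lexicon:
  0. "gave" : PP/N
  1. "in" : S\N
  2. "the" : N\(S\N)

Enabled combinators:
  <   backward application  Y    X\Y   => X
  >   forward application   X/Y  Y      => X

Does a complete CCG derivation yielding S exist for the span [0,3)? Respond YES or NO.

PP/N S\N N\(S\N)
CKY chart[0,3] = {PP}; S ∉ chart

NO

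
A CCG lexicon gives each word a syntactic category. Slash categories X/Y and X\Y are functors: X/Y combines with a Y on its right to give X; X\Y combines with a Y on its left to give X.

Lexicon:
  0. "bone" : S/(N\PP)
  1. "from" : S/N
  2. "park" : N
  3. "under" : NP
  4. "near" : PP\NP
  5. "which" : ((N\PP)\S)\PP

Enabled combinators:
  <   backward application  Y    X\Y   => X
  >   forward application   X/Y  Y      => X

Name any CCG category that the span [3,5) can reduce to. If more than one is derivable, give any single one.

PP

[0,6] S   >
  [0,1] "bone" : S/(N\PP)
  [1,6] N\PP   <
    [1,3] S   >
      [1,2] "from" : S/N
      [2,3] "park" : N
    [3,6] (N\PP)\S   <
      [3,5] PP   <
        [3,4] "under" : NP
        [4,5] "near" : PP\NP
      [5,6] "which" : ((N\PP)\S)\PP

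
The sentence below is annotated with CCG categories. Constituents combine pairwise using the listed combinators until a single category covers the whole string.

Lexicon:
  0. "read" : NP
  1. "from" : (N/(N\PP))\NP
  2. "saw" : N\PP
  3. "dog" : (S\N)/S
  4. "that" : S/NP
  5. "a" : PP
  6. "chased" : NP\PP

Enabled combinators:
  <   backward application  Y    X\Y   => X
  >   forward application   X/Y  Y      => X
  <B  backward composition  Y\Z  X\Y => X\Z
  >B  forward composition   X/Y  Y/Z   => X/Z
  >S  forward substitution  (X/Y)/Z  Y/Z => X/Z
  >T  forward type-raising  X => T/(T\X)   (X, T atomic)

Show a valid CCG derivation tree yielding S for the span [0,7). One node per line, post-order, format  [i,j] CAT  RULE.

[0,7] S   <
  [0,3] N   >
    [0,2] N/(N\PP)   <
      [0,1] "read" : NP
      [1,2] "from" : (N/(N\PP))\NP
    [2,3] "saw" : N\PP
  [3,7] S\N   >
    [3,4] "dog" : (S\N)/S
    [4,7] S   >
      [4,5] "that" : S/NP
      [5,7] NP   >
        [5,6] NP/(NP\PP)   >T
          [5,6] "a" : PP
        [6,7] "chased" : NP\PP

[0,1] NP  lex  "read"
[1,2] (N/(N\PP))\NP  lex  "from"
[0,2] N/(N\PP)  <  k=1
[2,3] N\PP  lex  "saw"
[0,3] N  >  k=2
[3,4] (S\N)/S  lex  "dog"
[4,5] S/NP  lex  "that"
[5,6] PP  lex  "a"
[5,6] NP/(NP\PP)  >T
[6,7] NP\PP  lex  "chased"
[5,7] NP  >  k=6
[4,7] S  >  k=5
[3,7] S\N  >  k=4
[0,7] S  <  k=3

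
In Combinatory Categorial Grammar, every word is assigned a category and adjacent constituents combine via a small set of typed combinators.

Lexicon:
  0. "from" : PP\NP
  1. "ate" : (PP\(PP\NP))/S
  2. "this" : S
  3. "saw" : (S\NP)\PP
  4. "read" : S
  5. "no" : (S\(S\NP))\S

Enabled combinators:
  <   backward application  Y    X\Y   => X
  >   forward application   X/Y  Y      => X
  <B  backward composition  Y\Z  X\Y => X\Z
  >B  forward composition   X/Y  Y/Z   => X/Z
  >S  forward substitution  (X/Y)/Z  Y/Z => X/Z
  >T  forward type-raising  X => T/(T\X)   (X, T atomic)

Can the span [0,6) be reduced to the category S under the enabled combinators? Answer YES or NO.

YES

[0,6] S   <
  [0,3] PP   <
    [0,1] "from" : PP\NP
    [1,3] PP\(PP\NP)   >
      [1,2] "ate" : (PP\(PP\NP))/S
      [2,3] "this" : S
  [3,6] S\PP   <B
    [3,4] "saw" : (S\NP)\PP
    [4,6] S\(S\NP)   <
      [4,5] "read" : S
      [5,6] "no" : (S\(S\NP))\S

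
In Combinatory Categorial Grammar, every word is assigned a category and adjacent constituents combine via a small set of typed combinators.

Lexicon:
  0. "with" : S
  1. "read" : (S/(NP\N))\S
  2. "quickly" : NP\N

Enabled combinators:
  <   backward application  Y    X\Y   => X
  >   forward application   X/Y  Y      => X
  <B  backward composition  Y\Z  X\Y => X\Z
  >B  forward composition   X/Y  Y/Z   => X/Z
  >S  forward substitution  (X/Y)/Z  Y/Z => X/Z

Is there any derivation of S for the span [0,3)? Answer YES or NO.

[0,3] S   >
  [0,2] S/(NP\N)   <
    [0,1] "with" : S
    [1,2] "read" : (S/(NP\N))\S
  [2,3] "quickly" : NP\N

YES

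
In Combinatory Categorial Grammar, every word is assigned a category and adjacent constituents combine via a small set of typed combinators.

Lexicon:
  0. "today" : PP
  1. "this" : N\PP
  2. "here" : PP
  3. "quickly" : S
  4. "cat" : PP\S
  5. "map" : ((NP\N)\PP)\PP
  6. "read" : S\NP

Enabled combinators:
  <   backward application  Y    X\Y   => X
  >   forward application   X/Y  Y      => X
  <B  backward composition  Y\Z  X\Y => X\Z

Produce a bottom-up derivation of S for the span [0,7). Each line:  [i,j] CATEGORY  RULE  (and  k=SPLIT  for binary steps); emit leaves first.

[0,1] PP  lex  "today"
[1,2] N\PP  lex  "this"
[2,3] PP  lex  "here"
[3,4] S  lex  "quickly"
[4,5] PP\S  lex  "cat"
[3,5] PP  <  k=4
[5,6] ((NP\N)\PP)\PP  lex  "map"
[3,6] (NP\N)\PP  <  k=5
[2,6] NP\N  <  k=3
[1,6] NP\PP  <B  k=2
[0,6] NP  <  k=1
[6,7] S\NP  lex  "read"
[0,7] S  <  k=6

[0,7] S   <
  [0,6] NP   <
    [0,1] "today" : PP
    [1,6] NP\PP   <B
      [1,2] "this" : N\PP
      [2,6] NP\N   <
        [2,3] "here" : PP
        [3,6] (NP\N)\PP   <
          [3,5] PP   <
            [3,4] "quickly" : S
            [4,5] "cat" : PP\S
          [5,6] "map" : ((NP\N)\PP)\PP
  [6,7] "read" : S\NP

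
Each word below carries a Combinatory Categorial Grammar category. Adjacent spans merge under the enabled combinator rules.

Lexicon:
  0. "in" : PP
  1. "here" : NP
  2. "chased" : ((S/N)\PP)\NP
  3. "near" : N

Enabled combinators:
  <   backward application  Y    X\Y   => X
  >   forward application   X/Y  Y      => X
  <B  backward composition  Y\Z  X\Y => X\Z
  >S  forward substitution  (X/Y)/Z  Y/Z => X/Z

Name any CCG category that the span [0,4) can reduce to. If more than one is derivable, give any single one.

S

[0,4] S   >
  [0,3] S/N   <
    [0,1] "in" : PP
    [1,3] (S/N)\PP   <
      [1,2] "here" : NP
      [2,3] "chased" : ((S/N)\PP)\NP
  [3,4] "near" : N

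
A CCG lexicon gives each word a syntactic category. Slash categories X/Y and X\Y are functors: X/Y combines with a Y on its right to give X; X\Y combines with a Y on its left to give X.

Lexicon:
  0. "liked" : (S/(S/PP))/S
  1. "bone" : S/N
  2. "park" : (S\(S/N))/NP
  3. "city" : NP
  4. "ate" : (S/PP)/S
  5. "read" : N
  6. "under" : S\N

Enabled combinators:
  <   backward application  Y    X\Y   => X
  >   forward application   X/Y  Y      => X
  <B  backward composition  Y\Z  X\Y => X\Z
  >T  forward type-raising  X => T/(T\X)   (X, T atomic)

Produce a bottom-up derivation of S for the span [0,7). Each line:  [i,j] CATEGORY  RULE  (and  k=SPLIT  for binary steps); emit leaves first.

[0,7] S   >
  [0,4] S/(S/PP)   >
    [0,1] "liked" : (S/(S/PP))/S
    [1,4] S   <
      [1,2] "bone" : S/N
      [2,4] S\(S/N)   >
        [2,3] "park" : (S\(S/N))/NP
        [3,4] "city" : NP
  [4,7] S/PP   >
    [4,5] "ate" : (S/PP)/S
    [5,7] S   <
      [5,6] "read" : N
      [6,7] "under" : S\N

[0,1] (S/(S/PP))/S  lex  "liked"
[1,2] S/N  lex  "bone"
[2,3] (S\(S/N))/NP  lex  "park"
[3,4] NP  lex  "city"
[2,4] S\(S/N)  >  k=3
[1,4] S  <  k=2
[0,4] S/(S/PP)  >  k=1
[4,5] (S/PP)/S  lex  "ate"
[5,6] N  lex  "read"
[6,7] S\N  lex  "under"
[5,7] S  <  k=6
[4,7] S/PP  >  k=5
[0,7] S  >  k=4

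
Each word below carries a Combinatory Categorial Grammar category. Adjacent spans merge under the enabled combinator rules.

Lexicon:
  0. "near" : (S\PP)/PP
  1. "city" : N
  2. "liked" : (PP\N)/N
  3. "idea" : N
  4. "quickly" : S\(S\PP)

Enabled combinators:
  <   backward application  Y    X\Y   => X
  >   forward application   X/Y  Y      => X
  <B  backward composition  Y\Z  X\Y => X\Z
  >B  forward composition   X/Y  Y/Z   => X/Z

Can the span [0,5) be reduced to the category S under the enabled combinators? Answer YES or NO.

YES

[0,5] S   <
  [0,4] S\PP   >
    [0,1] "near" : (S\PP)/PP
    [1,4] PP   <
      [1,2] "city" : N
      [2,4] PP\N   >
        [2,3] "liked" : (PP\N)/N
        [3,4] "idea" : N
  [4,5] "quickly" : S\(S\PP)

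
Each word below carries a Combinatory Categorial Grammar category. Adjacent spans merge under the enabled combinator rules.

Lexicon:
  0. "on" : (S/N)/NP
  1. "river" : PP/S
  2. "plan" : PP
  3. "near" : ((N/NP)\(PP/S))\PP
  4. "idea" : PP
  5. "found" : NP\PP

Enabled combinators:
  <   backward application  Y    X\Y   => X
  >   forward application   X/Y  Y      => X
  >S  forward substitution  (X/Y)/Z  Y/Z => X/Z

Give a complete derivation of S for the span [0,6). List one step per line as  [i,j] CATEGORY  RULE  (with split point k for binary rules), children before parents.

[0,6] S   >
  [0,4] S/NP   >S
    [0,1] "on" : (S/N)/NP
    [1,4] N/NP   <
      [1,2] "river" : PP/S
      [2,4] (N/NP)\(PP/S)   <
        [2,3] "plan" : PP
        [3,4] "near" : ((N/NP)\(PP/S))\PP
  [4,6] NP   <
    [4,5] "idea" : PP
    [5,6] "found" : NP\PP

[0,1] (S/N)/NP  lex  "on"
[1,2] PP/S  lex  "river"
[2,3] PP  lex  "plan"
[3,4] ((N/NP)\(PP/S))\PP  lex  "near"
[2,4] (N/NP)\(PP/S)  <  k=3
[1,4] N/NP  <  k=2
[0,4] S/NP  >S  k=1
[4,5] PP  lex  "idea"
[5,6] NP\PP  lex  "found"
[4,6] NP  <  k=5
[0,6] S  >  k=4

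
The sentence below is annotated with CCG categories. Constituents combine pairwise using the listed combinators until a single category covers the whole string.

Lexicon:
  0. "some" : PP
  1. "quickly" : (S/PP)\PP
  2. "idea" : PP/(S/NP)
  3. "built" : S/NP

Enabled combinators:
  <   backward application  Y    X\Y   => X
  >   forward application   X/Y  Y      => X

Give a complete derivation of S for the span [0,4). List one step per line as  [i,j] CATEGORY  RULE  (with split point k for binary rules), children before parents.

[0,4] S   >
  [0,2] S/PP   <
    [0,1] "some" : PP
    [1,2] "quickly" : (S/PP)\PP
  [2,4] PP   >
    [2,3] "idea" : PP/(S/NP)
    [3,4] "built" : S/NP

[0,1] PP  lex  "some"
[1,2] (S/PP)\PP  lex  "quickly"
[0,2] S/PP  <  k=1
[2,3] PP/(S/NP)  lex  "idea"
[3,4] S/NP  lex  "built"
[2,4] PP  >  k=3
[0,4] S  >  k=2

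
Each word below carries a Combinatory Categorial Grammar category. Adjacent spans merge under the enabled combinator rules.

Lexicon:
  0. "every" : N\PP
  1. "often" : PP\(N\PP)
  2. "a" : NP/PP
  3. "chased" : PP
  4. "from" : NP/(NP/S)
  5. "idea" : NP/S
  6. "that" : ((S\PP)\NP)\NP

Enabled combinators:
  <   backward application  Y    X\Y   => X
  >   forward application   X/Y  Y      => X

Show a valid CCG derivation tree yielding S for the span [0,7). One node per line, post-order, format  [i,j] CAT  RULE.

[0,1] N\PP  lex  "every"
[1,2] PP\(N\PP)  lex  "often"
[0,2] PP  <  k=1
[2,3] NP/PP  lex  "a"
[3,4] PP  lex  "chased"
[2,4] NP  >  k=3
[4,5] NP/(NP/S)  lex  "from"
[5,6] NP/S  lex  "idea"
[4,6] NP  >  k=5
[6,7] ((S\PP)\NP)\NP  lex  "that"
[4,7] (S\PP)\NP  <  k=6
[2,7] S\PP  <  k=4
[0,7] S  <  k=2

[0,7] S   <
  [0,2] PP   <
    [0,1] "every" : N\PP
    [1,2] "often" : PP\(N\PP)
  [2,7] S\PP   <
    [2,4] NP   >
      [2,3] "a" : NP/PP
      [3,4] "chased" : PP
    [4,7] (S\PP)\NP   <
      [4,6] NP   >
        [4,5] "from" : NP/(NP/S)
        [5,6] "idea" : NP/S
      [6,7] "that" : ((S\PP)\NP)\NP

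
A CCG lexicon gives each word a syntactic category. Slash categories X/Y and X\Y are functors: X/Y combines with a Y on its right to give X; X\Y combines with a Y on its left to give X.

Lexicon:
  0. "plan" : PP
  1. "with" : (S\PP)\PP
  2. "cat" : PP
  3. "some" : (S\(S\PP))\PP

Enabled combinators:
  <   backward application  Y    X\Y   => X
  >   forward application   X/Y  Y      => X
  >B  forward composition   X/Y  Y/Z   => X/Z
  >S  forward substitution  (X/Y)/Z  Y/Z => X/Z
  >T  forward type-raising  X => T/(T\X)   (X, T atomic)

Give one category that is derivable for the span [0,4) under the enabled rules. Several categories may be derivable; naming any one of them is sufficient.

[0,4] S   <
  [0,2] S\PP   <
    [0,1] "plan" : PP
    [1,2] "with" : (S\PP)\PP
  [2,4] S\(S\PP)   <
    [2,3] "cat" : PP
    [3,4] "some" : (S\(S\PP))\PP

S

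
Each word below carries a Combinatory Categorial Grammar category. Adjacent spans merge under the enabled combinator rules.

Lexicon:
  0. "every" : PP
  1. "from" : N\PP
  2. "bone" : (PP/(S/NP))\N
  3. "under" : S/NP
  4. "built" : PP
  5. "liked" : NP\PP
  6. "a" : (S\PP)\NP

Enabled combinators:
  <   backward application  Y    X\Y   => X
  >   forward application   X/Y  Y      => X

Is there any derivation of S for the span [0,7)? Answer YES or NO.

YES

[0,7] S   <
  [0,4] PP   >
    [0,3] PP/(S/NP)   <
      [0,2] N   <
        [0,1] "every" : PP
        [1,2] "from" : N\PP
      [2,3] "bone" : (PP/(S/NP))\N
    [3,4] "under" : S/NP
  [4,7] S\PP   <
    [4,6] NP   <
      [4,5] "built" : PP
      [5,6] "liked" : NP\PP
    [6,7] "a" : (S\PP)\NP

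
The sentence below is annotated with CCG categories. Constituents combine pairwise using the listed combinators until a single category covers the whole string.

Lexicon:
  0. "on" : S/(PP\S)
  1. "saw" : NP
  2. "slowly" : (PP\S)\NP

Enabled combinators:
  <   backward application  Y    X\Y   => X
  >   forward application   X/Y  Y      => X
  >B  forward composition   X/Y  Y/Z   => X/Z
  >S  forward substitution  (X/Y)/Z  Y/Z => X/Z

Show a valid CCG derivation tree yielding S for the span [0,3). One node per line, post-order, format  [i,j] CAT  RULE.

[0,3] S   >
  [0,1] "on" : S/(PP\S)
  [1,3] PP\S   <
    [1,2] "saw" : NP
    [2,3] "slowly" : (PP\S)\NP

[0,1] S/(PP\S)  lex  "on"
[1,2] NP  lex  "saw"
[2,3] (PP\S)\NP  lex  "slowly"
[1,3] PP\S  <  k=2
[0,3] S  >  k=1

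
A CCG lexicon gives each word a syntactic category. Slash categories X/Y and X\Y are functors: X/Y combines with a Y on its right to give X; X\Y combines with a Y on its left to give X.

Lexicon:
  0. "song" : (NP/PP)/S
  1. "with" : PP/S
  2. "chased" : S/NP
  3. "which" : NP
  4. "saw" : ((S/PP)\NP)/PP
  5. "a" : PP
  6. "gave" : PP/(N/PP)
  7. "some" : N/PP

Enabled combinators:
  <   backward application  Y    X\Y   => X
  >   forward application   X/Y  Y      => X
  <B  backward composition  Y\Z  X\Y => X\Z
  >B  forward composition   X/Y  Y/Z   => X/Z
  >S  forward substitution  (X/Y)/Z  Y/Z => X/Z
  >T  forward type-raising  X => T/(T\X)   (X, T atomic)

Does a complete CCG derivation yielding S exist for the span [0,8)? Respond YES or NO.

YES

[0,8] S   >
  [0,6] S/PP   <
    [0,4] NP   >
      [0,2] NP/S   >S
        [0,1] "song" : (NP/PP)/S
        [1,2] "with" : PP/S
      [2,4] S   >
        [2,3] "chased" : S/NP
        [3,4] "which" : NP
    [4,6] (S/PP)\NP   >
      [4,5] "saw" : ((S/PP)\NP)/PP
      [5,6] "a" : PP
  [6,8] PP   >
    [6,7] "gave" : PP/(N/PP)
    [7,8] "some" : N/PP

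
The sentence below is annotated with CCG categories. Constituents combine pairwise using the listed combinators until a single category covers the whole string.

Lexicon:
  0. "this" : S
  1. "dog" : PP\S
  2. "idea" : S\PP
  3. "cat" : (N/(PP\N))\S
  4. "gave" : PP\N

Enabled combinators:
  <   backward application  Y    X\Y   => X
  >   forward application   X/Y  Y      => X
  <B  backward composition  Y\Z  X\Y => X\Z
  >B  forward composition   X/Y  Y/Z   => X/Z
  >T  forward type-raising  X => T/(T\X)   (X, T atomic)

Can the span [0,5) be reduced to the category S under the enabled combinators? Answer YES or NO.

S PP\S S\PP (N/(PP\N))\S PP\N
CKY chart[0,5] = {N, N/(N\N), NP/(NP\N), PP/(PP\N), S/(S\N)}; S ∉ chart

NO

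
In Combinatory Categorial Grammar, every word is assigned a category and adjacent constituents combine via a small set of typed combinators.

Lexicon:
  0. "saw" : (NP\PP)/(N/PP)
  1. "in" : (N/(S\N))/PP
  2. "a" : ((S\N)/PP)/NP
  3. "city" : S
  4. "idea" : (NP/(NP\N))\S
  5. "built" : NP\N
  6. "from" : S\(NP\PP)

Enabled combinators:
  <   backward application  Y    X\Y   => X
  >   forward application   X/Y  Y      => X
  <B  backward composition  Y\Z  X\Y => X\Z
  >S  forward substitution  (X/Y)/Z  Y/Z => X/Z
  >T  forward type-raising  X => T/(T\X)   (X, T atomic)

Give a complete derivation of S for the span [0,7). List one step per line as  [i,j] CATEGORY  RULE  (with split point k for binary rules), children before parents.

[0,1] (NP\PP)/(N/PP)  lex  "saw"
[1,2] (N/(S\N))/PP  lex  "in"
[2,3] ((S\N)/PP)/NP  lex  "a"
[3,4] S  lex  "city"
[4,5] (NP/(NP\N))\S  lex  "idea"
[3,5] NP/(NP\N)  <  k=4
[5,6] NP\N  lex  "built"
[3,6] NP  >  k=5
[2,6] (S\N)/PP  >  k=3
[1,6] N/PP  >S  k=2
[0,6] NP\PP  >  k=1
[6,7] S\(NP\PP)  lex  "from"
[0,7] S  <  k=6

[0,7] S   <
  [0,6] NP\PP   >
    [0,1] "saw" : (NP\PP)/(N/PP)
    [1,6] N/PP   >S
      [1,2] "in" : (N/(S\N))/PP
      [2,6] (S\N)/PP   >
        [2,3] "a" : ((S\N)/PP)/NP
        [3,6] NP   >
          [3,5] NP/(NP\N)   <
            [3,4] "city" : S
            [4,5] "idea" : (NP/(NP\N))\S
          [5,6] "built" : NP\N
  [6,7] "from" : S\(NP\PP)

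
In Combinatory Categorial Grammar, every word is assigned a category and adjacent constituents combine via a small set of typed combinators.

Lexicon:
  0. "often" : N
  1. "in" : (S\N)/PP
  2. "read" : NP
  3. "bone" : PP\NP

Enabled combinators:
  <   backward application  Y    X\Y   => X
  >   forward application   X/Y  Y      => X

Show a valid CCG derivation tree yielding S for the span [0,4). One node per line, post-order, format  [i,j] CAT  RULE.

[0,1] N  lex  "often"
[1,2] (S\N)/PP  lex  "in"
[2,3] NP  lex  "read"
[3,4] PP\NP  lex  "bone"
[2,4] PP  <  k=3
[1,4] S\N  >  k=2
[0,4] S  <  k=1

[0,4] S   <
  [0,1] "often" : N
  [1,4] S\N   >
    [1,2] "in" : (S\N)/PP
    [2,4] PP   <
      [2,3] "read" : NP
      [3,4] "bone" : PP\NP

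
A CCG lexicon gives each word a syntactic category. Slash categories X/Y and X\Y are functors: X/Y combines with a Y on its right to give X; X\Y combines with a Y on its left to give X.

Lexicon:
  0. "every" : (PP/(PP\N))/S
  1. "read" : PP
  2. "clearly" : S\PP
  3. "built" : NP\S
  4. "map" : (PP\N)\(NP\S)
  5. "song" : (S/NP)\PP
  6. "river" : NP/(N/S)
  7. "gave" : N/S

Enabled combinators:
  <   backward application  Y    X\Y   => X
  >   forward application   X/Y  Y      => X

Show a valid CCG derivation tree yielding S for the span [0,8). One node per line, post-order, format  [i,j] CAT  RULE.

[0,8] S   >
  [0,6] S/NP   <
    [0,5] PP   >
      [0,3] PP/(PP\N)   >
        [0,1] "every" : (PP/(PP\N))/S
        [1,3] S   <
          [1,2] "read" : PP
          [2,3] "clearly" : S\PP
      [3,5] PP\N   <
        [3,4] "built" : NP\S
        [4,5] "map" : (PP\N)\(NP\S)
    [5,6] "song" : (S/NP)\PP
  [6,8] NP   >
    [6,7] "river" : NP/(N/S)
    [7,8] "gave" : N/S

[0,1] (PP/(PP\N))/S  lex  "every"
[1,2] PP  lex  "read"
[2,3] S\PP  lex  "clearly"
[1,3] S  <  k=2
[0,3] PP/(PP\N)  >  k=1
[3,4] NP\S  lex  "built"
[4,5] (PP\N)\(NP\S)  lex  "map"
[3,5] PP\N  <  k=4
[0,5] PP  >  k=3
[5,6] (S/NP)\PP  lex  "song"
[0,6] S/NP  <  k=5
[6,7] NP/(N/S)  lex  "river"
[7,8] N/S  lex  "gave"
[6,8] NP  >  k=7
[0,8] S  >  k=6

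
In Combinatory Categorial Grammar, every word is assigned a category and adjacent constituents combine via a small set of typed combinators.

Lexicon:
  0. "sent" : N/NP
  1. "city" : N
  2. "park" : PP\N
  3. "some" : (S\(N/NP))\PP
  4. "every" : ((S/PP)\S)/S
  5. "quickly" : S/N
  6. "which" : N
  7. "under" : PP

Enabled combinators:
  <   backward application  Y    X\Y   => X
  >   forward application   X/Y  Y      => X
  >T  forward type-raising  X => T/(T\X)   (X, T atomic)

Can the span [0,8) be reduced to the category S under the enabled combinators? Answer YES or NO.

[0,8] S   >
  [0,7] S/PP   <
    [0,4] S   <
      [0,1] "sent" : N/NP
      [1,4] S\(N/NP)   <
        [1,3] PP   >
          [1,2] PP/(PP\N)   >T
            [1,2] "city" : N
          [2,3] "park" : PP\N
        [3,4] "some" : (S\(N/NP))\PP
    [4,7] (S/PP)\S   >
      [4,5] "every" : ((S/PP)\S)/S
      [5,7] S   >
        [5,6] "quickly" : S/N
        [6,7] "which" : N
  [7,8] "under" : PP

YES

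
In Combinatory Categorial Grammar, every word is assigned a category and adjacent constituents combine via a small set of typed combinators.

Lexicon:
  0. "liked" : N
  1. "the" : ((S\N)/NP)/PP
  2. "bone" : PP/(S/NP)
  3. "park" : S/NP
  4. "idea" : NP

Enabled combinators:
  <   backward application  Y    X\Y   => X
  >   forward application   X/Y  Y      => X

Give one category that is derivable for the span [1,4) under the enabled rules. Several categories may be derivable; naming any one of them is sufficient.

(S\N)/NP

[0,5] S   <
  [0,1] "liked" : N
  [1,5] S\N   >
    [1,4] (S\N)/NP   >
      [1,2] "the" : ((S\N)/NP)/PP
      [2,4] PP   >
        [2,3] "bone" : PP/(S/NP)
        [3,4] "park" : S/NP
    [4,5] "idea" : NP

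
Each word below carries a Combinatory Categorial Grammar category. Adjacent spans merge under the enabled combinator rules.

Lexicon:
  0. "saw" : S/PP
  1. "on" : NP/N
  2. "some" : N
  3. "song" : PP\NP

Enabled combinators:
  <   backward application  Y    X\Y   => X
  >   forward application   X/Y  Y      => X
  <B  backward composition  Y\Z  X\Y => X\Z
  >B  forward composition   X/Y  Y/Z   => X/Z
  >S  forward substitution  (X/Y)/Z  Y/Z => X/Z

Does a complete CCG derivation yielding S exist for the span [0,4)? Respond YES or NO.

YES

[0,4] S   >
  [0,1] "saw" : S/PP
  [1,4] PP   <
    [1,3] NP   >
      [1,2] "on" : NP/N
      [2,3] "some" : N
    [3,4] "song" : PP\NP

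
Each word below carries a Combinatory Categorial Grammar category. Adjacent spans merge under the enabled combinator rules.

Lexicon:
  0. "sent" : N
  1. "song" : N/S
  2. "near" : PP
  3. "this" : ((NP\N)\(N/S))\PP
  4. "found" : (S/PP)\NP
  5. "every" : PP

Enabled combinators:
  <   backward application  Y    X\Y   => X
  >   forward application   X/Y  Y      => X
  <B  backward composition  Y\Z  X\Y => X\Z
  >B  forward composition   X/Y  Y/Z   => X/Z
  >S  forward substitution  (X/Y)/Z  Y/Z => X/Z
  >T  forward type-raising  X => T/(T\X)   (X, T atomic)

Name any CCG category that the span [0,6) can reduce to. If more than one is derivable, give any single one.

[0,6] S   >
  [0,5] S/PP   <
    [0,4] NP   <
      [0,1] "sent" : N
      [1,4] NP\N   <
        [1,2] "song" : N/S
        [2,4] (NP\N)\(N/S)   <
          [2,3] "near" : PP
          [3,4] "this" : ((NP\N)\(N/S))\PP
    [4,5] "found" : (S/PP)\NP
  [5,6] "every" : PP

S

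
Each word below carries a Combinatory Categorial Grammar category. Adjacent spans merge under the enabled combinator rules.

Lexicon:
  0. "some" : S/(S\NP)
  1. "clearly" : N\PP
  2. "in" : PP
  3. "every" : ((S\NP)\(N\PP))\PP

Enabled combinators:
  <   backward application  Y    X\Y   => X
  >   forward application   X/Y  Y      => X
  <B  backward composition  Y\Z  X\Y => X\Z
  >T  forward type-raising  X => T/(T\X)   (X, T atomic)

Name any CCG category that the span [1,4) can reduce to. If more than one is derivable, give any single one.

S\NP

[0,4] S   >
  [0,1] "some" : S/(S\NP)
  [1,4] S\NP   <
    [1,2] "clearly" : N\PP
    [2,4] (S\NP)\(N\PP)   <
      [2,3] "in" : PP
      [3,4] "every" : ((S\NP)\(N\PP))\PP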